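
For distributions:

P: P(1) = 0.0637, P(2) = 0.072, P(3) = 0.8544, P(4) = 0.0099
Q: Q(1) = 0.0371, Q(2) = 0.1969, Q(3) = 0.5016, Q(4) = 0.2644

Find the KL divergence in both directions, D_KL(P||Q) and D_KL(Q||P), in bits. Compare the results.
D_KL(P||Q) = 0.5548 bits, D_KL(Q||P) = 1.1245 bits. D_KL(Q||P) is larger than D_KL(P||Q) by 0.5697 bits; the two directions differ.

D_KL(P||Q) = Σ P(x) log₂(P(x)/Q(x))

Computing term by term:
  P(1)·log₂(P(1)/Q(1)) = 0.0637·log₂(0.0637/0.0371) = 0.04968
  P(2)·log₂(P(2)/Q(2)) = 0.072·log₂(0.072/0.1969) = -0.10450
  P(3)·log₂(P(3)/Q(3)) = 0.8544·log₂(0.8544/0.5016) = 0.65650
  P(4)·log₂(P(4)/Q(4)) = 0.0099·log₂(0.0099/0.2644) = -0.04692

D_KL(P||Q) = 0.04968 - 0.10450 + 0.65650 - 0.04692 = 0.55476 ≈ 0.5548 bits

D_KL(Q||P) = Σ Q(x) log₂(Q(x)/P(x))

Computing term by term:
  Q(1)·log₂(Q(1)/P(1)) = 0.0371·log₂(0.0371/0.0637) = -0.02893
  Q(2)·log₂(Q(2)/P(2)) = 0.1969·log₂(0.1969/0.072) = 0.28578
  Q(3)·log₂(Q(3)/P(3)) = 0.5016·log₂(0.5016/0.8544) = -0.38542
  Q(4)·log₂(Q(4)/P(4)) = 0.2644·log₂(0.2644/0.0099) = 1.25303

D_KL(Q||P) = -0.02893 + 0.28578 - 0.38542 + 1.25303 = 1.12446 ≈ 1.1245 bits

These are NOT equal (difference: 0.5697 bits). KL divergence is asymmetric: D_KL(P||Q) ≠ D_KL(Q||P) in general.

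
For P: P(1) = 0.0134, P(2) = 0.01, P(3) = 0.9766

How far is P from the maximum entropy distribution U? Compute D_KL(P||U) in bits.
1.4018 bits

U(i) = 1/3 for all i

D_KL(P||U) = Σ P(x) log₂(P(x) / (1/3))
           = Σ P(x) log₂(P(x)) + log₂(3)
           = log₂(3) - H(P)

H(P) = -Σ P(x) log₂(P(x)):
  -P(1)·log₂(P(1)) = -(0.0134)·log₂(0.0134) = 0.08337
  -P(2)·log₂(P(2)) = -(0.01)·log₂(0.01) = 0.06644
  -P(3)·log₂(P(3)) = -(0.9766)·log₂(0.9766) = 0.03336
H(P) = 0.08337 + 0.06644 + 0.03336 = 0.18317 bits

log₂(3) = 1.58496 bits

D_KL(P||U) = 1.58496 - 0.18317 = 1.40179 ≈ 1.4018 bits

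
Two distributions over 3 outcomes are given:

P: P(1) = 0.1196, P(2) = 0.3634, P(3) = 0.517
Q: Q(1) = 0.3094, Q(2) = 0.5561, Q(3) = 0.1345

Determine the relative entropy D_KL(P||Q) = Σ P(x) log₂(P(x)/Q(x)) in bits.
0.6173 bits

D_KL(P||Q) = Σ P(x) log₂(P(x)/Q(x))

Computing term by term:
  P(1)·log₂(P(1)/Q(1)) = 0.1196·log₂(0.1196/0.3094) = -0.16400
  P(2)·log₂(P(2)/Q(2)) = 0.3634·log₂(0.3634/0.5561) = -0.22305
  P(3)·log₂(P(3)/Q(3)) = 0.517·log₂(0.517/0.1345) = 1.00430

D_KL(P||Q) = -0.16400 - 0.22305 + 1.00430 = 0.61725 ≈ 0.6173 bits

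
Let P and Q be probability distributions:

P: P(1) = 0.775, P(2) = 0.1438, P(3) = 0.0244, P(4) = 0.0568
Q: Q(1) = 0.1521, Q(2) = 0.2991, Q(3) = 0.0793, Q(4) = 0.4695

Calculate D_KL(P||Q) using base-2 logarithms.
1.4541 bits

D_KL(P||Q) = Σ P(x) log₂(P(x)/Q(x))

Computing term by term:
  P(1)·log₂(P(1)/Q(1)) = 0.775·log₂(0.775/0.1521) = 1.82061
  P(2)·log₂(P(2)/Q(2)) = 0.1438·log₂(0.1438/0.2991) = -0.15193
  P(3)·log₂(P(3)/Q(3)) = 0.0244·log₂(0.0244/0.0793) = -0.04149
  P(4)·log₂(P(4)/Q(4)) = 0.0568·log₂(0.0568/0.4695) = -0.17308

D_KL(P||Q) = 1.82061 - 0.15193 - 0.04149 - 0.17308 = 1.45411 ≈ 1.4541 bits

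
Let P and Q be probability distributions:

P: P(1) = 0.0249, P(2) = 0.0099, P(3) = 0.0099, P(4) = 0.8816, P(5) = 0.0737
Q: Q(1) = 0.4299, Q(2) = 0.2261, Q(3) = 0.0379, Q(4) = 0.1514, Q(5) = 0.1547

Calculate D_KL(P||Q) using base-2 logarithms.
1.9958 bits

D_KL(P||Q) = Σ P(x) log₂(P(x)/Q(x))

Computing term by term:
  P(1)·log₂(P(1)/Q(1)) = 0.0249·log₂(0.0249/0.4299) = -0.10233
  P(2)·log₂(P(2)/Q(2)) = 0.0099·log₂(0.0099/0.2261) = -0.04468
  P(3)·log₂(P(3)/Q(3)) = 0.0099·log₂(0.0099/0.0379) = -0.01917
  P(4)·log₂(P(4)/Q(4)) = 0.8816·log₂(0.8816/0.1514) = 2.24081
  P(5)·log₂(P(5)/Q(5)) = 0.0737·log₂(0.0737/0.1547) = -0.07884

D_KL(P||Q) = -0.10233 - 0.04468 - 0.01917 + 2.24081 - 0.07884 = 1.99579 ≈ 1.9958 bits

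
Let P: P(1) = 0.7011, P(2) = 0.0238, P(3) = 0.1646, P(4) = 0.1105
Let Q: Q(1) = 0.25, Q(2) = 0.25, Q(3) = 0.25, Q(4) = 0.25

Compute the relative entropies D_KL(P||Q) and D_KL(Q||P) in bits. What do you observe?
D_KL(P||Q) = 0.7329 bits, D_KL(Q||P) = 0.9215 bits. The two directions give different values (D_KL(Q||P) exceeds D_KL(P||Q) by 0.1886 bits): KL divergence is asymmetric.

D_KL(P||Q) = Σ P(x) log₂(P(x)/Q(x))

Computing term by term:
  P(1)·log₂(P(1)/Q(1)) = 0.7011·log₂(0.7011/0.25) = 1.04302
  P(2)·log₂(P(2)/Q(2)) = 0.0238·log₂(0.0238/0.25) = -0.08075
  P(3)·log₂(P(3)/Q(3)) = 0.1646·log₂(0.1646/0.25) = -0.09925
  P(4)·log₂(P(4)/Q(4)) = 0.1105·log₂(0.1105/0.25) = -0.13016

D_KL(P||Q) = 1.04302 - 0.08075 - 0.09925 - 0.13016 = 0.73286 ≈ 0.7329 bits

D_KL(Q||P) = Σ Q(x) log₂(Q(x)/P(x))

Computing term by term:
  Q(1)·log₂(Q(1)/P(1)) = 0.25·log₂(0.25/0.7011) = -0.37192
  Q(2)·log₂(Q(2)/P(2)) = 0.25·log₂(0.25/0.0238) = 0.84822
  Q(3)·log₂(Q(3)/P(3)) = 0.25·log₂(0.25/0.1646) = 0.15074
  Q(4)·log₂(Q(4)/P(4)) = 0.25·log₂(0.25/0.1105) = 0.29447

D_KL(Q||P) = -0.37192 + 0.84822 + 0.15074 + 0.29447 = 0.92151 ≈ 0.9215 bits

These are NOT equal (difference: 0.1886 bits). KL divergence is asymmetric: D_KL(P||Q) ≠ D_KL(Q||P) in general.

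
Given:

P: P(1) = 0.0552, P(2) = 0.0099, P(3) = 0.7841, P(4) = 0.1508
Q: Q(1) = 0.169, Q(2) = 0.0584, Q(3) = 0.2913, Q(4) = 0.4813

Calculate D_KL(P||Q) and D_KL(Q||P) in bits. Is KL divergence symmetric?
D_KL(P||Q) = 0.7532 bits, D_KL(Q||P) = 0.8121 bits. No, KL divergence is not symmetric.

D_KL(P||Q) = Σ P(x) log₂(P(x)/Q(x))

Computing term by term:
  P(1)·log₂(P(1)/Q(1)) = 0.0552·log₂(0.0552/0.169) = -0.08911
  P(2)·log₂(P(2)/Q(2)) = 0.0099·log₂(0.0099/0.0584) = -0.02535
  P(3)·log₂(P(3)/Q(3)) = 0.7841·log₂(0.7841/0.2913) = 1.12011
  P(4)·log₂(P(4)/Q(4)) = 0.1508·log₂(0.1508/0.4813) = -0.25248

D_KL(P||Q) = -0.08911 - 0.02535 + 1.12011 - 0.25248 = 0.75317 ≈ 0.7532 bits

D_KL(Q||P) = Σ Q(x) log₂(Q(x)/P(x))

Computing term by term:
  Q(1)·log₂(Q(1)/P(1)) = 0.169·log₂(0.169/0.0552) = 0.27281
  Q(2)·log₂(Q(2)/P(2)) = 0.0584·log₂(0.0584/0.0099) = 0.14953
  Q(3)·log₂(Q(3)/P(3)) = 0.2913·log₂(0.2913/0.7841) = -0.41613
  Q(4)·log₂(Q(4)/P(4)) = 0.4813·log₂(0.4813/0.1508) = 0.80584

D_KL(Q||P) = 0.27281 + 0.14953 - 0.41613 + 0.80584 = 0.81205 ≈ 0.8121 bits

These are NOT equal (difference: 0.0589 bits). KL divergence is asymmetric: D_KL(P||Q) ≠ D_KL(Q||P) in general.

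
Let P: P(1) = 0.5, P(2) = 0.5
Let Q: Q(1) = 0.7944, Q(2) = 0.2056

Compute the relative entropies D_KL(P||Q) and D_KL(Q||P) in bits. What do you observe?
D_KL(P||Q) = 0.3071 bits, D_KL(Q||P) = 0.2670 bits. The two directions give different values (D_KL(P||Q) exceeds D_KL(Q||P) by 0.0401 bits): KL divergence is asymmetric.

D_KL(P||Q) = Σ P(x) log₂(P(x)/Q(x))

Computing term by term:
  P(1)·log₂(P(1)/Q(1)) = 0.5·log₂(0.5/0.7944) = -0.33397
  P(2)·log₂(P(2)/Q(2)) = 0.5·log₂(0.5/0.2056) = 0.64104

D_KL(P||Q) = -0.33397 + 0.64104 = 0.30707 ≈ 0.3071 bits

D_KL(Q||P) = Σ Q(x) log₂(Q(x)/P(x))

Computing term by term:
  Q(1)·log₂(Q(1)/P(1)) = 0.7944·log₂(0.7944/0.5) = 0.53061
  Q(2)·log₂(Q(2)/P(2)) = 0.2056·log₂(0.2056/0.5) = -0.26360

D_KL(Q||P) = 0.53061 - 0.26360 = 0.26701 ≈ 0.2670 bits

These are NOT equal (difference: 0.0401 bits). KL divergence is asymmetric: D_KL(P||Q) ≠ D_KL(Q||P) in general.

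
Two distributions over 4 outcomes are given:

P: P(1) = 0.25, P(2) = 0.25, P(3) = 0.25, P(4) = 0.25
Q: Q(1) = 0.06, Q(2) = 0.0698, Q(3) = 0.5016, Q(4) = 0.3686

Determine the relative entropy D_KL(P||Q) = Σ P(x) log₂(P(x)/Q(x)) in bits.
0.5837 bits

D_KL(P||Q) = Σ P(x) log₂(P(x)/Q(x))

Computing term by term:
  P(1)·log₂(P(1)/Q(1)) = 0.25·log₂(0.25/0.06) = 0.51472
  P(2)·log₂(P(2)/Q(2)) = 0.25·log₂(0.25/0.0698) = 0.46016
  P(3)·log₂(P(3)/Q(3)) = 0.25·log₂(0.25/0.5016) = -0.25115
  P(4)·log₂(P(4)/Q(4)) = 0.25·log₂(0.25/0.3686) = -0.14003

D_KL(P||Q) = 0.51472 + 0.46016 - 0.25115 - 0.14003 = 0.58370 ≈ 0.5837 bits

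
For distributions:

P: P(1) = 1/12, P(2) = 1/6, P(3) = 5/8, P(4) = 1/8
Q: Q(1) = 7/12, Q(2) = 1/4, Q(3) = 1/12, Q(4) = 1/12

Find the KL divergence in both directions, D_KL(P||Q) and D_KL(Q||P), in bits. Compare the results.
D_KL(P||Q) = 1.5585 bits, D_KL(Q||P) = 1.4929 bits. D_KL(P||Q) is larger than D_KL(Q||P) by 0.0656 bits; the two directions differ.

D_KL(P||Q) = Σ P(x) log₂(P(x)/Q(x))

Computing term by term:
  P(1)·log₂(P(1)/Q(1)) = (1/12)·log₂((1/12)/(7/12)) = -0.23395
  P(2)·log₂(P(2)/Q(2)) = (1/6)·log₂((1/6)/(1/4)) = -0.09749
  P(3)·log₂(P(3)/Q(3)) = (5/8)·log₂((5/8)/(1/12)) = 1.81681
  P(4)·log₂(P(4)/Q(4)) = (1/8)·log₂((1/8)/(1/12)) = 0.07312

D_KL(P||Q) = -0.23395 - 0.09749 + 1.81681 + 0.07312 = 1.55849 ≈ 1.5585 bits

D_KL(Q||P) = Σ Q(x) log₂(Q(x)/P(x))

Computing term by term:
  Q(1)·log₂(Q(1)/P(1)) = (7/12)·log₂((7/12)/(1/12)) = 1.63762
  Q(2)·log₂(Q(2)/P(2)) = (1/4)·log₂((1/4)/(1/6)) = 0.14624
  Q(3)·log₂(Q(3)/P(3)) = (1/12)·log₂((1/12)/(5/8)) = -0.24224
  Q(4)·log₂(Q(4)/P(4)) = (1/12)·log₂((1/12)/(1/8)) = -0.04875

D_KL(Q||P) = 1.63762 + 0.14624 - 0.24224 - 0.04875 = 1.49287 ≈ 1.4929 bits

These are NOT equal (difference: 0.0656 bits). KL divergence is asymmetric: D_KL(P||Q) ≠ D_KL(Q||P) in general.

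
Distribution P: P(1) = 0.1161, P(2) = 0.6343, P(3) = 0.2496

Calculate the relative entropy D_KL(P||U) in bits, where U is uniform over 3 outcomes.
0.3079 bits

U(i) = 1/3 for all i

D_KL(P||U) = Σ P(x) log₂(P(x) / (1/3))
           = Σ P(x) log₂(P(x)) + log₂(3)
           = log₂(3) - H(P)

H(P) = -Σ P(x) log₂(P(x)):
  -P(1)·log₂(P(1)) = -(0.1161)·log₂(0.1161) = 0.36067
  -P(2)·log₂(P(2)) = -(0.6343)·log₂(0.6343) = 0.41658
  -P(3)·log₂(P(3)) = -(0.2496)·log₂(0.2496) = 0.49978
H(P) = 0.36067 + 0.41658 + 0.49978 = 1.27703 bits

log₂(3) = 1.58496 bits

D_KL(P||U) = 1.58496 - 1.27703 = 0.30793 ≈ 0.3079 bits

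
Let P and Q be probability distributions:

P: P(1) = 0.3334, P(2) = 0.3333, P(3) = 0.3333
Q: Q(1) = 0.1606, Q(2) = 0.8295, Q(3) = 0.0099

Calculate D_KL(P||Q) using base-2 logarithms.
1.6038 bits

D_KL(P||Q) = Σ P(x) log₂(P(x)/Q(x))

Computing term by term:
  P(1)·log₂(P(1)/Q(1)) = 0.3334·log₂(0.3334/0.1606) = 0.35133
  P(2)·log₂(P(2)/Q(2)) = 0.3333·log₂(0.3333/0.8295) = -0.43843
  P(3)·log₂(P(3)/Q(3)) = 0.3333·log₂(0.3333/0.0099) = 1.69091

D_KL(P||Q) = 0.35133 - 0.43843 + 1.69091 = 1.60381 ≈ 1.6038 bits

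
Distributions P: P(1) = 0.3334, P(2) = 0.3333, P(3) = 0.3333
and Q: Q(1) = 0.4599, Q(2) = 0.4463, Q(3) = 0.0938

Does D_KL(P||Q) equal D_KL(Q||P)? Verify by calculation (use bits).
D_KL(P||Q) = 0.3146 bits, D_KL(Q||P) = 0.2298 bits. No — D_KL(P||Q) ≠ D_KL(Q||P) for this pair.

D_KL(P||Q) = Σ P(x) log₂(P(x)/Q(x))

Computing term by term:
  P(1)·log₂(P(1)/Q(1)) = 0.3334·log₂(0.3334/0.4599) = -0.15472
  P(2)·log₂(P(2)/Q(2)) = 0.3333·log₂(0.3333/0.4463) = -0.14038
  P(3)·log₂(P(3)/Q(3)) = 0.3333·log₂(0.3333/0.0938) = 0.60966

D_KL(P||Q) = -0.15472 - 0.14038 + 0.60966 = 0.31456 ≈ 0.3146 bits

D_KL(Q||P) = Σ Q(x) log₂(Q(x)/P(x))

Computing term by term:
  Q(1)·log₂(Q(1)/P(1)) = 0.4599·log₂(0.4599/0.3334) = 0.21342
  Q(2)·log₂(Q(2)/P(2)) = 0.4463·log₂(0.4463/0.3333) = 0.18798
  Q(3)·log₂(Q(3)/P(3)) = 0.0938·log₂(0.0938/0.3333) = -0.17158

D_KL(Q||P) = 0.21342 + 0.18798 - 0.17158 = 0.22982 ≈ 0.2298 bits

These are NOT equal (difference: 0.0848 bits). KL divergence is asymmetric: D_KL(P||Q) ≠ D_KL(Q||P) in general.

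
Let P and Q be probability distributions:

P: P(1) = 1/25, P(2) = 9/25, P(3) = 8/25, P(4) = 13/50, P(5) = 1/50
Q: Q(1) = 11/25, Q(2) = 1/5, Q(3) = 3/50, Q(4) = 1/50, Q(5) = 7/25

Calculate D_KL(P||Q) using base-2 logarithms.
1.8257 bits

D_KL(P||Q) = Σ P(x) log₂(P(x)/Q(x))

Computing term by term:
  P(1)·log₂(P(1)/Q(1)) = (1/25)·log₂((1/25)/(11/25)) = -0.13838
  P(2)·log₂(P(2)/Q(2)) = (9/25)·log₂((9/25)/(1/5)) = 0.30528
  P(3)·log₂(P(3)/Q(3)) = (8/25)·log₂((8/25)/(3/50)) = 0.77281
  P(4)·log₂(P(4)/Q(4)) = (13/50)·log₂((13/50)/(1/50)) = 0.96211
  P(5)·log₂(P(5)/Q(5)) = (1/50)·log₂((1/50)/(7/25)) = -0.07615

D_KL(P||Q) = -0.13838 + 0.30528 + 0.77281 + 0.96211 - 0.07615 = 1.82567 ≈ 1.8257 bits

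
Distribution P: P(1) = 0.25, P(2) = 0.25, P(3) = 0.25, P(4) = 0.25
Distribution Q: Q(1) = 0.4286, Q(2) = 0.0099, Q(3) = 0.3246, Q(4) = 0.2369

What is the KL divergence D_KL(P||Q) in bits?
0.8954 bits

D_KL(P||Q) = Σ P(x) log₂(P(x)/Q(x))

Computing term by term:
  P(1)·log₂(P(1)/Q(1)) = 0.25·log₂(0.25/0.4286) = -0.19443
  P(2)·log₂(P(2)/Q(2)) = 0.25·log₂(0.25/0.0099) = 1.16459
  P(3)·log₂(P(3)/Q(3)) = 0.25·log₂(0.25/0.3246) = -0.09418
  P(4)·log₂(P(4)/Q(4)) = 0.25·log₂(0.25/0.2369) = 0.01941

D_KL(P||Q) = -0.19443 + 1.16459 - 0.09418 + 0.01941 = 0.89539 ≈ 0.8954 bits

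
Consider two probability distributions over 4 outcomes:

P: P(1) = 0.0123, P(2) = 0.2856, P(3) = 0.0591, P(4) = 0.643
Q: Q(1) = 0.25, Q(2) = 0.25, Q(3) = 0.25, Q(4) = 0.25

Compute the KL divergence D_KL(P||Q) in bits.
0.7548 bits

D_KL(P||Q) = Σ P(x) log₂(P(x)/Q(x))

Computing term by term:
  P(1)·log₂(P(1)/Q(1)) = 0.0123·log₂(0.0123/0.25) = -0.05345
  P(2)·log₂(P(2)/Q(2)) = 0.2856·log₂(0.2856/0.25) = 0.05485
  P(3)·log₂(P(3)/Q(3)) = 0.0591·log₂(0.0591/0.25) = -0.12297
  P(4)·log₂(P(4)/Q(4)) = 0.643·log₂(0.643/0.25) = 0.87634

D_KL(P||Q) = -0.05345 + 0.05485 - 0.12297 + 0.87634 = 0.75477 ≈ 0.7548 bits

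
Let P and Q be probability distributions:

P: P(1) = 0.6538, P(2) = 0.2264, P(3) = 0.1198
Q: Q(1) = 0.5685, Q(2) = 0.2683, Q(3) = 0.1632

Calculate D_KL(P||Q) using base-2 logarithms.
0.0230 bits

D_KL(P||Q) = Σ P(x) log₂(P(x)/Q(x))

Computing term by term:
  P(1)·log₂(P(1)/Q(1)) = 0.6538·log₂(0.6538/0.5685) = 0.13186
  P(2)·log₂(P(2)/Q(2)) = 0.2264·log₂(0.2264/0.2683) = -0.05546
  P(3)·log₂(P(3)/Q(3)) = 0.1198·log₂(0.1198/0.1632) = -0.05343

D_KL(P||Q) = 0.13186 - 0.05546 - 0.05343 = 0.02297 ≈ 0.0230 bits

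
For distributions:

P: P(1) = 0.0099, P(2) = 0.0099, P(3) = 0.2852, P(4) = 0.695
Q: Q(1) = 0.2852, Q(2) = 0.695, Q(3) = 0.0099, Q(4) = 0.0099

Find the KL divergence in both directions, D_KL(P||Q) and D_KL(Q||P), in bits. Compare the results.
D_KL(P||Q) = 5.5368 bits, D_KL(Q||P) = 5.5368 bits. The two directions give exactly the same value for this pair.

D_KL(P||Q) = Σ P(x) log₂(P(x)/Q(x))

Computing term by term:
  P(1)·log₂(P(1)/Q(1)) = 0.0099·log₂(0.0099/0.2852) = -0.04800
  P(2)·log₂(P(2)/Q(2)) = 0.0099·log₂(0.0099/0.695) = -0.06072
  P(3)·log₂(P(3)/Q(3)) = 0.2852·log₂(0.2852/0.0099) = 1.38276
  P(4)·log₂(P(4)/Q(4)) = 0.695·log₂(0.695/0.0099) = 4.26274

D_KL(P||Q) = -0.04800 - 0.06072 + 1.38276 + 4.26274 = 5.53678 ≈ 5.5368 bits

D_KL(Q||P) = Σ Q(x) log₂(Q(x)/P(x))

Computing term by term:
  Q(1)·log₂(Q(1)/P(1)) = 0.2852·log₂(0.2852/0.0099) = 1.38276
  Q(2)·log₂(Q(2)/P(2)) = 0.695·log₂(0.695/0.0099) = 4.26274
  Q(3)·log₂(Q(3)/P(3)) = 0.0099·log₂(0.0099/0.2852) = -0.04800
  Q(4)·log₂(Q(4)/P(4)) = 0.0099·log₂(0.0099/0.695) = -0.06072

D_KL(Q||P) = 1.38276 + 4.26274 - 0.04800 - 0.06072 = 5.53678 ≈ 5.5368 bits

These ARE equal here. Q is P with outcomes relabeled (Q(1) = P(3), Q(2) = P(4), Q(3) = P(1), Q(4) = P(2)) by a relabeling that is its own inverse, so the two sums contain exactly the same terms in a different order. This is a special case — KL divergence is not symmetric in general: D_KL(P||Q) ≠ D_KL(Q||P) for most P, Q.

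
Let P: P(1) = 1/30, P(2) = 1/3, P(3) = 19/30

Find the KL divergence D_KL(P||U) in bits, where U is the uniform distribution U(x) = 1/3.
0.4757 bits

U(i) = 1/3 for all i

D_KL(P||U) = Σ P(x) log₂(P(x) / (1/3))
           = Σ P(x) log₂(P(x)) + log₂(3)
           = log₂(3) - H(P)

H(P) = -Σ P(x) log₂(P(x)):
  -P(1)·log₂(P(1)) = -(1/30)·log₂(1/30) = 0.16356
  -P(2)·log₂(P(2)) = -(1/3)·log₂(1/3) = 0.52832
  -P(3)·log₂(P(3)) = -(19/30)·log₂(19/30) = 0.41734
H(P) = 0.16356 + 0.52832 + 0.41734 = 1.10922 bits

log₂(3) = 1.58496 bits

D_KL(P||U) = 1.58496 - 1.10922 = 0.47574 ≈ 0.4757 bits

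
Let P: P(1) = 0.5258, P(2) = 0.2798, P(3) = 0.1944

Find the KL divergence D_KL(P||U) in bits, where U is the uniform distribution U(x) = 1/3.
0.1238 bits

U(i) = 1/3 for all i

D_KL(P||U) = Σ P(x) log₂(P(x) / (1/3))
           = Σ P(x) log₂(P(x)) + log₂(3)
           = log₂(3) - H(P)

H(P) = -Σ P(x) log₂(P(x)):
  -P(1)·log₂(P(1)) = -(0.5258)·log₂(0.5258) = 0.48763
  -P(2)·log₂(P(2)) = -(0.2798)·log₂(0.2798) = 0.51414
  -P(3)·log₂(P(3)) = -(0.1944)·log₂(0.1944) = 0.45935
H(P) = 0.48763 + 0.51414 + 0.45935 = 1.46112 bits

log₂(3) = 1.58496 bits

D_KL(P||U) = 1.58496 - 1.46112 = 0.12384 ≈ 0.1238 bits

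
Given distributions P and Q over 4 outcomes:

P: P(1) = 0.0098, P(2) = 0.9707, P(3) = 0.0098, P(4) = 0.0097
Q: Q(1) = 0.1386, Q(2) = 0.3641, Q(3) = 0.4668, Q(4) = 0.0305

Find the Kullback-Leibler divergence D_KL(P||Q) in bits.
1.2651 bits

D_KL(P||Q) = Σ P(x) log₂(P(x)/Q(x))

Computing term by term:
  P(1)·log₂(P(1)/Q(1)) = 0.0098·log₂(0.0098/0.1386) = -0.03746
  P(2)·log₂(P(2)/Q(2)) = 0.9707·log₂(0.9707/0.3641) = 1.37324
  P(3)·log₂(P(3)/Q(3)) = 0.0098·log₂(0.0098/0.4668) = -0.05462
  P(4)·log₂(P(4)/Q(4)) = 0.0097·log₂(0.0097/0.0305) = -0.01603

D_KL(P||Q) = -0.03746 + 1.37324 - 0.05462 - 0.01603 = 1.26513 ≈ 1.2651 bits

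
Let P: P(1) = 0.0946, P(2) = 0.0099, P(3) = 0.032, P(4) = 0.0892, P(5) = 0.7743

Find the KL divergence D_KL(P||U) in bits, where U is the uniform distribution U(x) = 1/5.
1.1785 bits

U(i) = 1/5 for all i

D_KL(P||U) = Σ P(x) log₂(P(x) / (1/5))
           = Σ P(x) log₂(P(x)) + log₂(5)
           = log₂(5) - H(P)

H(P) = -Σ P(x) log₂(P(x)):
  -P(1)·log₂(P(1)) = -(0.0946)·log₂(0.0946) = 0.32183
  -P(2)·log₂(P(2)) = -(0.0099)·log₂(0.0099) = 0.06592
  -P(3)·log₂(P(3)) = -(0.032)·log₂(0.032) = 0.15891
  -P(4)·log₂(P(4)) = -(0.0892)·log₂(0.0892) = 0.31102
  -P(5)·log₂(P(5)) = -(0.7743)·log₂(0.7743) = 0.28574
H(P) = 0.32183 + 0.06592 + 0.15891 + 0.31102 + 0.28574 = 1.14342 bits

log₂(5) = 2.32193 bits

D_KL(P||U) = 2.32193 - 1.14342 = 1.17851 ≈ 1.1785 bits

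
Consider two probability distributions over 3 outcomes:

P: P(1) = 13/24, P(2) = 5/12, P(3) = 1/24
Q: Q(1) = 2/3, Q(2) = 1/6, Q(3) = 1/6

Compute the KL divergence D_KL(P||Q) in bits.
0.3052 bits

D_KL(P||Q) = Σ P(x) log₂(P(x)/Q(x))

Computing term by term:
  P(1)·log₂(P(1)/Q(1)) = (13/24)·log₂((13/24)/(2/3)) = -0.16226
  P(2)·log₂(P(2)/Q(2)) = (5/12)·log₂((5/12)/(1/6)) = 0.55080
  P(3)·log₂(P(3)/Q(3)) = (1/24)·log₂((1/24)/(1/6)) = -0.08333

D_KL(P||Q) = -0.16226 + 0.55080 - 0.08333 = 0.30521 ≈ 0.3052 bits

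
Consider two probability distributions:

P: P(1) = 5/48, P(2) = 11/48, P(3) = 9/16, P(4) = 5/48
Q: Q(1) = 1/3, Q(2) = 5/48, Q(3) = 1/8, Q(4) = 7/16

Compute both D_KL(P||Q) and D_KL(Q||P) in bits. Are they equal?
D_KL(P||Q) = 1.0908 bits, D_KL(Q||P) = 1.0754 bits. No, they are not equal.

D_KL(P||Q) = Σ P(x) log₂(P(x)/Q(x))

Computing term by term:
  P(1)·log₂(P(1)/Q(1)) = (5/48)·log₂((5/48)/(1/3)) = -0.17480
  P(2)·log₂(P(2)/Q(2)) = (11/48)·log₂((11/48)/(5/48)) = 0.26068
  P(3)·log₂(P(3)/Q(3)) = (9/16)·log₂((9/16)/(1/8)) = 1.22058
  P(4)·log₂(P(4)/Q(4)) = (5/48)·log₂((5/48)/(7/16)) = -0.21567

D_KL(P||Q) = -0.17480 + 0.26068 + 1.22058 - 0.21567 = 1.09079 ≈ 1.0908 bits

D_KL(Q||P) = Σ Q(x) log₂(Q(x)/P(x))

Computing term by term:
  Q(1)·log₂(Q(1)/P(1)) = (1/3)·log₂((1/3)/(5/48)) = 0.55936
  Q(2)·log₂(Q(2)/P(2)) = (5/48)·log₂((5/48)/(11/48)) = -0.11849
  Q(3)·log₂(Q(3)/P(3)) = (1/8)·log₂((1/8)/(9/16)) = -0.27124
  Q(4)·log₂(Q(4)/P(4)) = (7/16)·log₂((7/16)/(5/48)) = 0.90580

D_KL(Q||P) = 0.55936 - 0.11849 - 0.27124 + 0.90580 = 1.07543 ≈ 1.0754 bits

These are NOT equal (difference: 0.0154 bits). KL divergence is asymmetric: D_KL(P||Q) ≠ D_KL(Q||P) in general.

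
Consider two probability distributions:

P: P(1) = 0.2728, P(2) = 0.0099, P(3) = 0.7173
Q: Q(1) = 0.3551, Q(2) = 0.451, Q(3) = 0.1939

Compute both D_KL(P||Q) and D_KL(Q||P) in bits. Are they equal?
D_KL(P||Q) = 1.1954 bits, D_KL(Q||P) = 2.2539 bits. No, they are not equal.

D_KL(P||Q) = Σ P(x) log₂(P(x)/Q(x))

Computing term by term:
  P(1)·log₂(P(1)/Q(1)) = 0.2728·log₂(0.2728/0.3551) = -0.10377
  P(2)·log₂(P(2)/Q(2)) = 0.0099·log₂(0.0099/0.451) = -0.05454
  P(3)·log₂(P(3)/Q(3)) = 0.7173·log₂(0.7173/0.1939) = 1.35373

D_KL(P||Q) = -0.10377 - 0.05454 + 1.35373 = 1.19542 ≈ 1.1954 bits

D_KL(Q||P) = Σ Q(x) log₂(Q(x)/P(x))

Computing term by term:
  Q(1)·log₂(Q(1)/P(1)) = 0.3551·log₂(0.3551/0.2728) = 0.13507
  Q(2)·log₂(Q(2)/P(2)) = 0.451·log₂(0.451/0.0099) = 2.48481
  Q(3)·log₂(Q(3)/P(3)) = 0.1939·log₂(0.1939/0.7173) = -0.36594

D_KL(Q||P) = 0.13507 + 2.48481 - 0.36594 = 2.25394 ≈ 2.2539 bits

These are NOT equal (difference: 1.0585 bits). KL divergence is asymmetric: D_KL(P||Q) ≠ D_KL(Q||P) in general.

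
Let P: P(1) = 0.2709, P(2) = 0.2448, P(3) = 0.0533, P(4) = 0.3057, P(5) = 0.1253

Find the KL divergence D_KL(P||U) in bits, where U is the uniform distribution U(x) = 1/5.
0.1909 bits

U(i) = 1/5 for all i

D_KL(P||U) = Σ P(x) log₂(P(x) / (1/5))
           = Σ P(x) log₂(P(x)) + log₂(5)
           = log₂(5) - H(P)

H(P) = -Σ P(x) log₂(P(x)):
  -P(1)·log₂(P(1)) = -(0.2709)·log₂(0.2709) = 0.51042
  -P(2)·log₂(P(2)) = -(0.2448)·log₂(0.2448) = 0.49702
  -P(3)·log₂(P(3)) = -(0.0533)·log₂(0.0533) = 0.22544
  -P(4)·log₂(P(4)) = -(0.3057)·log₂(0.3057) = 0.52269
  -P(5)·log₂(P(5)) = -(0.1253)·log₂(0.1253) = 0.37547
H(P) = 0.51042 + 0.49702 + 0.22544 + 0.52269 + 0.37547 = 2.13104 bits

log₂(5) = 2.32193 bits

D_KL(P||U) = 2.32193 - 2.13104 = 0.19089 ≈ 0.1909 bits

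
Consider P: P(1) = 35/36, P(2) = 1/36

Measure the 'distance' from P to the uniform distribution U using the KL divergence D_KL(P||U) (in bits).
0.8169 bits

U(i) = 1/2 for all i

D_KL(P||U) = Σ P(x) log₂(P(x) / (1/2))
           = Σ P(x) log₂(P(x)) + log₂(2)
           = log₂(2) - H(P)

H(P) = -Σ P(x) log₂(P(x)):
  -P(1)·log₂(P(1)) = -(35/36)·log₂(35/36) = 0.03951
  -P(2)·log₂(P(2)) = -(1/36)·log₂(1/36) = 0.14361
H(P) = 0.03951 + 0.14361 = 0.18312 bits

log₂(2) = 1.00000 bits

D_KL(P||U) = 1.00000 - 0.18312 = 0.81688 ≈ 0.8169 bits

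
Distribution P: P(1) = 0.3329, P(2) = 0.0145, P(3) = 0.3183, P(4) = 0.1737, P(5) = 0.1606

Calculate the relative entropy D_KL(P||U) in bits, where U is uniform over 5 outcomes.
0.3170 bits

U(i) = 1/5 for all i

D_KL(P||U) = Σ P(x) log₂(P(x) / (1/5))
           = Σ P(x) log₂(P(x)) + log₂(5)
           = log₂(5) - H(P)

H(P) = -Σ P(x) log₂(P(x)):
  -P(1)·log₂(P(1)) = -(0.3329)·log₂(0.3329) = 0.52826
  -P(2)·log₂(P(2)) = -(0.0145)·log₂(0.0145) = 0.08856
  -P(3)·log₂(P(3)) = -(0.3183)·log₂(0.3183) = 0.52569
  -P(4)·log₂(P(4)) = -(0.1737)·log₂(0.1737) = 0.43865
  -P(5)·log₂(P(5)) = -(0.1606)·log₂(0.1606) = 0.42374
H(P) = 0.52826 + 0.08856 + 0.52569 + 0.43865 + 0.42374 = 2.00490 bits

log₂(5) = 2.32193 bits

D_KL(P||U) = 2.32193 - 2.00490 = 0.31703 ≈ 0.3170 bits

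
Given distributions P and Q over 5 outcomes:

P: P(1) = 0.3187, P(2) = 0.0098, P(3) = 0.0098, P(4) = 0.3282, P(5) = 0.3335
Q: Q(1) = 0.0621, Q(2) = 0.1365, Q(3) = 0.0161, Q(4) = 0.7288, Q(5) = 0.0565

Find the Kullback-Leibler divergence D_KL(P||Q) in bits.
1.1842 bits

D_KL(P||Q) = Σ P(x) log₂(P(x)/Q(x))

Computing term by term:
  P(1)·log₂(P(1)/Q(1)) = 0.3187·log₂(0.3187/0.0621) = 0.75198
  P(2)·log₂(P(2)/Q(2)) = 0.0098·log₂(0.0098/0.1365) = -0.03724
  P(3)·log₂(P(3)/Q(3)) = 0.0098·log₂(0.0098/0.0161) = -0.00702
  P(4)·log₂(P(4)/Q(4)) = 0.3282·log₂(0.3282/0.7288) = -0.37774
  P(5)·log₂(P(5)/Q(5)) = 0.3335·log₂(0.3335/0.0565) = 0.85421

D_KL(P||Q) = 0.75198 - 0.03724 - 0.00702 - 0.37774 + 0.85421 = 1.18419 ≈ 1.1842 bits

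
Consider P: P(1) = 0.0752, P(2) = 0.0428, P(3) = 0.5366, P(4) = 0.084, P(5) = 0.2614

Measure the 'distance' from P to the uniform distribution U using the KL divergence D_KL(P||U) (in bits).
0.5586 bits

U(i) = 1/5 for all i

D_KL(P||U) = Σ P(x) log₂(P(x) / (1/5))
           = Σ P(x) log₂(P(x)) + log₂(5)
           = log₂(5) - H(P)

H(P) = -Σ P(x) log₂(P(x)):
  -P(1)·log₂(P(1)) = -(0.0752)·log₂(0.0752) = 0.28073
  -P(2)·log₂(P(2)) = -(0.0428)·log₂(0.0428) = 0.19458
  -P(3)·log₂(P(3)) = -(0.5366)·log₂(0.5366) = 0.48191
  -P(4)·log₂(P(4)) = -(0.084)·log₂(0.084) = 0.30017
  -P(5)·log₂(P(5)) = -(0.2614)·log₂(0.2614) = 0.50598
H(P) = 0.28073 + 0.19458 + 0.48191 + 0.30017 + 0.50598 = 1.76337 bits

log₂(5) = 2.32193 bits

D_KL(P||U) = 2.32193 - 1.76337 = 0.55856 ≈ 0.5586 bits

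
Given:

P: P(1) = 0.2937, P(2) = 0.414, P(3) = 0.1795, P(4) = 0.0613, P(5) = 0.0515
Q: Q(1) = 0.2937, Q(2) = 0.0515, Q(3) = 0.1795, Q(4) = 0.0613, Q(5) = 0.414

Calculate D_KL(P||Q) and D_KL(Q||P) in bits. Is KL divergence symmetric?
D_KL(P||Q) = 1.0900 bits, D_KL(Q||P) = 1.0900 bits. The two values coincide for this particular pair, but no — KL divergence is not symmetric in general.

D_KL(P||Q) = Σ P(x) log₂(P(x)/Q(x))

Computing term by term:
  P(1)·log₂(P(1)/Q(1)) = 0.2937·log₂(0.2937/0.2937) = 0.00000
  P(2)·log₂(P(2)/Q(2)) = 0.414·log₂(0.414/0.0515) = 1.24489
  P(3)·log₂(P(3)/Q(3)) = 0.1795·log₂(0.1795/0.1795) = 0.00000
  P(4)·log₂(P(4)/Q(4)) = 0.0613·log₂(0.0613/0.0613) = 0.00000
  P(5)·log₂(P(5)/Q(5)) = 0.0515·log₂(0.0515/0.414) = -0.15486

D_KL(P||Q) = 0.00000 + 1.24489 + 0.00000 + 0.00000 - 0.15486 = 1.09003 ≈ 1.0900 bits

D_KL(Q||P) = Σ Q(x) log₂(Q(x)/P(x))

Computing term by term:
  Q(1)·log₂(Q(1)/P(1)) = 0.2937·log₂(0.2937/0.2937) = 0.00000
  Q(2)·log₂(Q(2)/P(2)) = 0.0515·log₂(0.0515/0.414) = -0.15486
  Q(3)·log₂(Q(3)/P(3)) = 0.1795·log₂(0.1795/0.1795) = 0.00000
  Q(4)·log₂(Q(4)/P(4)) = 0.0613·log₂(0.0613/0.0613) = 0.00000
  Q(5)·log₂(Q(5)/P(5)) = 0.414·log₂(0.414/0.0515) = 1.24489

D_KL(Q||P) = 0.00000 - 0.15486 + 0.00000 + 0.00000 + 1.24489 = 1.09003 ≈ 1.0900 bits

These ARE equal here. Q is P with outcomes relabeled (Q(2) = P(5), Q(5) = P(2)) by a relabeling that is its own inverse, so the two sums contain exactly the same terms in a different order. This is a special case — KL divergence is not symmetric in general: D_KL(P||Q) ≠ D_KL(Q||P) for most P, Q.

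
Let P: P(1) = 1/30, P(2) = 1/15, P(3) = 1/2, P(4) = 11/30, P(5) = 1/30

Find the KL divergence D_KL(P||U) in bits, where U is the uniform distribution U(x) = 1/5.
0.7036 bits

U(i) = 1/5 for all i

D_KL(P||U) = Σ P(x) log₂(P(x) / (1/5))
           = Σ P(x) log₂(P(x)) + log₂(5)
           = log₂(5) - H(P)

H(P) = -Σ P(x) log₂(P(x)):
  -P(1)·log₂(P(1)) = -(1/30)·log₂(1/30) = 0.16356
  -P(2)·log₂(P(2)) = -(1/15)·log₂(1/15) = 0.26046
  -P(3)·log₂(P(3)) = -(1/2)·log₂(1/2) = 0.50000
  -P(4)·log₂(P(4)) = -(11/30)·log₂(11/30) = 0.53073
  -P(5)·log₂(P(5)) = -(1/30)·log₂(1/30) = 0.16356
H(P) = 0.16356 + 0.26046 + 0.50000 + 0.53073 + 0.16356 = 1.61831 bits

log₂(5) = 2.32193 bits

D_KL(P||U) = 2.32193 - 1.61831 = 0.70362 ≈ 0.7036 bits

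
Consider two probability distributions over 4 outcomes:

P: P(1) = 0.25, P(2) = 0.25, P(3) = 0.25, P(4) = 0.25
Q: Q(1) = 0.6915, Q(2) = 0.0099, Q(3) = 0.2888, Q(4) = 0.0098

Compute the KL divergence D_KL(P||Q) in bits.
1.9139 bits

D_KL(P||Q) = Σ P(x) log₂(P(x)/Q(x))

Computing term by term:
  P(1)·log₂(P(1)/Q(1)) = 0.25·log₂(0.25/0.6915) = -0.36695
  P(2)·log₂(P(2)/Q(2)) = 0.25·log₂(0.25/0.0099) = 1.16459
  P(3)·log₂(P(3)/Q(3)) = 0.25·log₂(0.25/0.2888) = -0.05204
  P(4)·log₂(P(4)/Q(4)) = 0.25·log₂(0.25/0.0098) = 1.16825

D_KL(P||Q) = -0.36695 + 1.16459 - 0.05204 + 1.16825 = 1.91385 ≈ 1.9139 bits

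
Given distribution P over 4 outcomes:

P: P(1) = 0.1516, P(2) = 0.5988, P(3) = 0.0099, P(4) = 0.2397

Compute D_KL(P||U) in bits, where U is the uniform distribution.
0.5845 bits

U(i) = 1/4 for all i

D_KL(P||U) = Σ P(x) log₂(P(x) / (1/4))
           = Σ P(x) log₂(P(x)) + log₂(4)
           = log₂(4) - H(P)

H(P) = -Σ P(x) log₂(P(x)):
  -P(1)·log₂(P(1)) = -(0.1516)·log₂(0.1516) = 0.41260
  -P(2)·log₂(P(2)) = -(0.5988)·log₂(0.5988) = 0.44302
  -P(3)·log₂(P(3)) = -(0.0099)·log₂(0.0099) = 0.06592
  -P(4)·log₂(P(4)) = -(0.2397)·log₂(0.2397) = 0.49395
H(P) = 0.41260 + 0.44302 + 0.06592 + 0.49395 = 1.41549 bits

log₂(4) = 2.00000 bits

D_KL(P||U) = 2.00000 - 1.41549 = 0.58451 ≈ 0.5845 bits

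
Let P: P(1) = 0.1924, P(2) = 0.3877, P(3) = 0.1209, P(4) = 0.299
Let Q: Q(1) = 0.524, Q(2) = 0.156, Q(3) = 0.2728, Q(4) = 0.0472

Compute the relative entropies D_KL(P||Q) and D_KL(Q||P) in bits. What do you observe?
D_KL(P||Q) = 0.8855 bits, D_KL(Q||P) = 0.7471 bits. The two directions give different values (D_KL(P||Q) exceeds D_KL(Q||P) by 0.1384 bits): KL divergence is asymmetric.

D_KL(P||Q) = Σ P(x) log₂(P(x)/Q(x))

Computing term by term:
  P(1)·log₂(P(1)/Q(1)) = 0.1924·log₂(0.1924/0.524) = -0.27811
  P(2)·log₂(P(2)/Q(2)) = 0.3877·log₂(0.3877/0.156) = 0.50920
  P(3)·log₂(P(3)/Q(3)) = 0.1209·log₂(0.1209/0.2728) = -0.14194
  P(4)·log₂(P(4)/Q(4)) = 0.299·log₂(0.299/0.0472) = 0.79632

D_KL(P||Q) = -0.27811 + 0.50920 - 0.14194 + 0.79632 = 0.88547 ≈ 0.8855 bits

D_KL(Q||P) = Σ Q(x) log₂(Q(x)/P(x))

Computing term by term:
  Q(1)·log₂(Q(1)/P(1)) = 0.524·log₂(0.524/0.1924) = 0.75742
  Q(2)·log₂(Q(2)/P(2)) = 0.156·log₂(0.156/0.3877) = -0.20489
  Q(3)·log₂(Q(3)/P(3)) = 0.2728·log₂(0.2728/0.1209) = 0.32028
  Q(4)·log₂(Q(4)/P(4)) = 0.0472·log₂(0.0472/0.299) = -0.12571

D_KL(Q||P) = 0.75742 - 0.20489 + 0.32028 - 0.12571 = 0.74710 ≈ 0.7471 bits

These are NOT equal (difference: 0.1384 bits). KL divergence is asymmetric: D_KL(P||Q) ≠ D_KL(Q||P) in general.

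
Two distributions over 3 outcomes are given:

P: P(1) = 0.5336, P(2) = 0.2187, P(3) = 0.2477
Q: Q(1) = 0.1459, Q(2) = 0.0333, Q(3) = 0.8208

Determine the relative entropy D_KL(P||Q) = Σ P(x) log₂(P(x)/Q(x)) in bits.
1.1640 bits

D_KL(P||Q) = Σ P(x) log₂(P(x)/Q(x))

Computing term by term:
  P(1)·log₂(P(1)/Q(1)) = 0.5336·log₂(0.5336/0.1459) = 0.99825
  P(2)·log₂(P(2)/Q(2)) = 0.2187·log₂(0.2187/0.0333) = 0.59385
  P(3)·log₂(P(3)/Q(3)) = 0.2477·log₂(0.2477/0.8208) = -0.42813

D_KL(P||Q) = 0.99825 + 0.59385 - 0.42813 = 1.16397 ≈ 1.1640 bits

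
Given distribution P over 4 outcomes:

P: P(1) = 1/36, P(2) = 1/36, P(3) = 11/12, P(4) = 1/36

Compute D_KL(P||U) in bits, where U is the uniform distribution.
1.4541 bits

U(i) = 1/4 for all i

D_KL(P||U) = Σ P(x) log₂(P(x) / (1/4))
           = Σ P(x) log₂(P(x)) + log₂(4)
           = log₂(4) - H(P)

H(P) = -Σ P(x) log₂(P(x)):
  -P(1)·log₂(P(1)) = -(1/36)·log₂(1/36) = 0.14361
  -P(2)·log₂(P(2)) = -(1/36)·log₂(1/36) = 0.14361
  -P(3)·log₂(P(3)) = -(11/12)·log₂(11/12) = 0.11507
  -P(4)·log₂(P(4)) = -(1/36)·log₂(1/36) = 0.14361
H(P) = 0.14361 + 0.14361 + 0.11507 + 0.14361 = 0.54590 bits

log₂(4) = 2.00000 bits

D_KL(P||U) = 2.00000 - 0.54590 = 1.45410 ≈ 1.4541 bits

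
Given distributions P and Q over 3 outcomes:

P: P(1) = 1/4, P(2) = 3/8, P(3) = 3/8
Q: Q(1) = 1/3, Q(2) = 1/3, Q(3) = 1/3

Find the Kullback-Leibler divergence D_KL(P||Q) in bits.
0.0237 bits

D_KL(P||Q) = Σ P(x) log₂(P(x)/Q(x))

Computing term by term:
  P(1)·log₂(P(1)/Q(1)) = (1/4)·log₂((1/4)/(1/3)) = -0.10376
  P(2)·log₂(P(2)/Q(2)) = (3/8)·log₂((3/8)/(1/3)) = 0.06372
  P(3)·log₂(P(3)/Q(3)) = (3/8)·log₂((3/8)/(1/3)) = 0.06372

D_KL(P||Q) = -0.10376 + 0.06372 + 0.06372 = 0.02368 ≈ 0.0237 bits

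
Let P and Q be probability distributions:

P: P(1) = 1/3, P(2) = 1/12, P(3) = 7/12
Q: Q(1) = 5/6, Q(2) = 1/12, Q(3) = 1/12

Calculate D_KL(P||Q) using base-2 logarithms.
1.1970 bits

D_KL(P||Q) = Σ P(x) log₂(P(x)/Q(x))

Computing term by term:
  P(1)·log₂(P(1)/Q(1)) = (1/3)·log₂((1/3)/(5/6)) = -0.44064
  P(2)·log₂(P(2)/Q(2)) = (1/12)·log₂((1/12)/(1/12)) = 0.00000
  P(3)·log₂(P(3)/Q(3)) = (7/12)·log₂((7/12)/(1/12)) = 1.63762

D_KL(P||Q) = -0.44064 + 0.00000 + 1.63762 = 1.19698 ≈ 1.1970 bits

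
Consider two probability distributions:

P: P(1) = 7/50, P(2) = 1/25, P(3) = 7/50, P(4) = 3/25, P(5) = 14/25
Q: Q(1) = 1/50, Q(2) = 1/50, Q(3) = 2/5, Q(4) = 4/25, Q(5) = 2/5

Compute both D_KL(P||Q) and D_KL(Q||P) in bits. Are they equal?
D_KL(P||Q) = 0.4430 bits, D_KL(Q||P) = 0.4019 bits. No, they are not equal.

D_KL(P||Q) = Σ P(x) log₂(P(x)/Q(x))

Computing term by term:
  P(1)·log₂(P(1)/Q(1)) = (7/50)·log₂((7/50)/(1/50)) = 0.39303
  P(2)·log₂(P(2)/Q(2)) = (1/25)·log₂((1/25)/(1/50)) = 0.04000
  P(3)·log₂(P(3)/Q(3)) = (7/50)·log₂((7/50)/(2/5)) = -0.21204
  P(4)·log₂(P(4)/Q(4)) = (3/25)·log₂((3/25)/(4/25)) = -0.04980
  P(5)·log₂(P(5)/Q(5)) = (14/25)·log₂((14/25)/(2/5)) = 0.27184

D_KL(P||Q) = 0.39303 + 0.04000 - 0.21204 - 0.04980 + 0.27184 = 0.44303 ≈ 0.4430 bits

D_KL(Q||P) = Σ Q(x) log₂(Q(x)/P(x))

Computing term by term:
  Q(1)·log₂(Q(1)/P(1)) = (1/50)·log₂((1/50)/(7/50)) = -0.05615
  Q(2)·log₂(Q(2)/P(2)) = (1/50)·log₂((1/50)/(1/25)) = -0.02000
  Q(3)·log₂(Q(3)/P(3)) = (2/5)·log₂((2/5)/(7/50)) = 0.60583
  Q(4)·log₂(Q(4)/P(4)) = (4/25)·log₂((4/25)/(3/25)) = 0.06641
  Q(5)·log₂(Q(5)/P(5)) = (2/5)·log₂((2/5)/(14/25)) = -0.19417

D_KL(Q||P) = -0.05615 - 0.02000 + 0.60583 + 0.06641 - 0.19417 = 0.40192 ≈ 0.4019 bits

These are NOT equal (difference: 0.0411 bits). KL divergence is asymmetric: D_KL(P||Q) ≠ D_KL(Q||P) in general.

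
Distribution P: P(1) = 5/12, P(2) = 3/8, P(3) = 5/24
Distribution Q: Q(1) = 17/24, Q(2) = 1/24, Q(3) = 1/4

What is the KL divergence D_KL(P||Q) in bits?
0.8150 bits

D_KL(P||Q) = Σ P(x) log₂(P(x)/Q(x))

Computing term by term:
  P(1)·log₂(P(1)/Q(1)) = (5/12)·log₂((5/12)/(17/24)) = -0.31897
  P(2)·log₂(P(2)/Q(2)) = (3/8)·log₂((3/8)/(1/24)) = 1.18872
  P(3)·log₂(P(3)/Q(3)) = (5/24)·log₂((5/24)/(1/4)) = -0.05480

D_KL(P||Q) = -0.31897 + 1.18872 - 0.05480 = 0.81495 ≈ 0.8150 bits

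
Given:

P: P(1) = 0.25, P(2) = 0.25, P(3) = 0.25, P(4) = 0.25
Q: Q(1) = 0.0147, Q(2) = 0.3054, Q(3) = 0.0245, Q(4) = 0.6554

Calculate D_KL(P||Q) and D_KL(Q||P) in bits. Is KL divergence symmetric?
D_KL(P||Q) = 1.4400 bits, D_KL(Q||P) = 0.8573 bits. No, KL divergence is not symmetric.

D_KL(P||Q) = Σ P(x) log₂(P(x)/Q(x))

Computing term by term:
  P(1)·log₂(P(1)/Q(1)) = 0.25·log₂(0.25/0.0147) = 1.02201
  P(2)·log₂(P(2)/Q(2)) = 0.25·log₂(0.25/0.3054) = -0.07219
  P(3)·log₂(P(3)/Q(3)) = 0.25·log₂(0.25/0.0245) = 0.83777
  P(4)·log₂(P(4)/Q(4)) = 0.25·log₂(0.25/0.6554) = -0.34761

D_KL(P||Q) = 1.02201 - 0.07219 + 0.83777 - 0.34761 = 1.43998 ≈ 1.4400 bits

D_KL(Q||P) = Σ Q(x) log₂(Q(x)/P(x))

Computing term by term:
  Q(1)·log₂(Q(1)/P(1)) = 0.0147·log₂(0.0147/0.25) = -0.06009
  Q(2)·log₂(Q(2)/P(2)) = 0.3054·log₂(0.3054/0.25) = 0.08819
  Q(3)·log₂(Q(3)/P(3)) = 0.0245·log₂(0.0245/0.25) = -0.08210
  Q(4)·log₂(Q(4)/P(4)) = 0.6554·log₂(0.6554/0.25) = 0.91130

D_KL(Q||P) = -0.06009 + 0.08819 - 0.08210 + 0.91130 = 0.85730 ≈ 0.8573 bits

These are NOT equal (difference: 0.5827 bits). KL divergence is asymmetric: D_KL(P||Q) ≠ D_KL(Q||P) in general.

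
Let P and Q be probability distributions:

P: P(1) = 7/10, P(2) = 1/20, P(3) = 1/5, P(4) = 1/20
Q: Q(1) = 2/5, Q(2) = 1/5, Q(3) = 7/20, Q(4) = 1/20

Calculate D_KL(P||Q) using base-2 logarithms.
0.3037 bits

D_KL(P||Q) = Σ P(x) log₂(P(x)/Q(x))

Computing term by term:
  P(1)·log₂(P(1)/Q(1)) = (7/10)·log₂((7/10)/(2/5)) = 0.56515
  P(2)·log₂(P(2)/Q(2)) = (1/20)·log₂((1/20)/(1/5)) = -0.10000
  P(3)·log₂(P(3)/Q(3)) = (1/5)·log₂((1/5)/(7/20)) = -0.16147
  P(4)·log₂(P(4)/Q(4)) = (1/20)·log₂((1/20)/(1/20)) = 0.00000

D_KL(P||Q) = 0.56515 - 0.10000 - 0.16147 + 0.00000 = 0.30368 ≈ 0.3037 bits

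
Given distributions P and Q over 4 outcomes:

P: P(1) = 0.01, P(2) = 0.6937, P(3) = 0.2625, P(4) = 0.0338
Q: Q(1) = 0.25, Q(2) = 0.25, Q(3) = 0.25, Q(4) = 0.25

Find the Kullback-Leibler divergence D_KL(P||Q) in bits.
0.8959 bits

D_KL(P||Q) = Σ P(x) log₂(P(x)/Q(x))

Computing term by term:
  P(1)·log₂(P(1)/Q(1)) = 0.01·log₂(0.01/0.25) = -0.04644
  P(2)·log₂(P(2)/Q(2)) = 0.6937·log₂(0.6937/0.25) = 1.02139
  P(3)·log₂(P(3)/Q(3)) = 0.2625·log₂(0.2625/0.25) = 0.01848
  P(4)·log₂(P(4)/Q(4)) = 0.0338·log₂(0.0338/0.25) = -0.09757

D_KL(P||Q) = -0.04644 + 1.02139 + 0.01848 - 0.09757 = 0.89586 ≈ 0.8959 bits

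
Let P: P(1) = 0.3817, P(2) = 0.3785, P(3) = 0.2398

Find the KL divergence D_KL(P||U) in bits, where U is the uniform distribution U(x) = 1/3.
0.0301 bits

U(i) = 1/3 for all i

D_KL(P||U) = Σ P(x) log₂(P(x) / (1/3))
           = Σ P(x) log₂(P(x)) + log₂(3)
           = log₂(3) - H(P)

H(P) = -Σ P(x) log₂(P(x)):
  -P(1)·log₂(P(1)) = -(0.3817)·log₂(0.3817) = 0.53037
  -P(2)·log₂(P(2)) = -(0.3785)·log₂(0.3785) = 0.53052
  -P(3)·log₂(P(3)) = -(0.2398)·log₂(0.2398) = 0.49401
H(P) = 0.53037 + 0.53052 + 0.49401 = 1.55490 bits

log₂(3) = 1.58496 bits

D_KL(P||U) = 1.58496 - 1.55490 = 0.03006 ≈ 0.0301 bits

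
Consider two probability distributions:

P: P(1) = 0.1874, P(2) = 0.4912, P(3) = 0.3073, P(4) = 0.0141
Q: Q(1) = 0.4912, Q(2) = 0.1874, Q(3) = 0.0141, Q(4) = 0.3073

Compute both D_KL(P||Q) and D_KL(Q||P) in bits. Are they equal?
D_KL(P||Q) = 1.7259 bits, D_KL(Q||P) = 1.7259 bits. Yes, in this case they are equal (although KL divergence is not symmetric in general).

D_KL(P||Q) = Σ P(x) log₂(P(x)/Q(x))

Computing term by term:
  P(1)·log₂(P(1)/Q(1)) = 0.1874·log₂(0.1874/0.4912) = -0.26052
  P(2)·log₂(P(2)/Q(2)) = 0.4912·log₂(0.4912/0.1874) = 0.68286
  P(3)·log₂(P(3)/Q(3)) = 0.3073·log₂(0.3073/0.0141) = 1.36622
  P(4)·log₂(P(4)/Q(4)) = 0.0141·log₂(0.0141/0.3073) = -0.06269

D_KL(P||Q) = -0.26052 + 0.68286 + 1.36622 - 0.06269 = 1.72587 ≈ 1.7259 bits

D_KL(Q||P) = Σ Q(x) log₂(Q(x)/P(x))

Computing term by term:
  Q(1)·log₂(Q(1)/P(1)) = 0.4912·log₂(0.4912/0.1874) = 0.68286
  Q(2)·log₂(Q(2)/P(2)) = 0.1874·log₂(0.1874/0.4912) = -0.26052
  Q(3)·log₂(Q(3)/P(3)) = 0.0141·log₂(0.0141/0.3073) = -0.06269
  Q(4)·log₂(Q(4)/P(4)) = 0.3073·log₂(0.3073/0.0141) = 1.36622

D_KL(Q||P) = 0.68286 - 0.26052 - 0.06269 + 1.36622 = 1.72587 ≈ 1.7259 bits

These ARE equal here. Q is P with outcomes relabeled (Q(1) = P(2), Q(2) = P(1), Q(3) = P(4), Q(4) = P(3)) by a relabeling that is its own inverse, so the two sums contain exactly the same terms in a different order. This is a special case — KL divergence is not symmetric in general: D_KL(P||Q) ≠ D_KL(Q||P) for most P, Q.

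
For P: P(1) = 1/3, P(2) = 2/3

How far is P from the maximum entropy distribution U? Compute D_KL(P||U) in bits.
0.0817 bits

U(i) = 1/2 for all i

D_KL(P||U) = Σ P(x) log₂(P(x) / (1/2))
           = Σ P(x) log₂(P(x)) + log₂(2)
           = log₂(2) - H(P)

H(P) = -Σ P(x) log₂(P(x)):
  -P(1)·log₂(P(1)) = -(1/3)·log₂(1/3) = 0.52832
  -P(2)·log₂(P(2)) = -(2/3)·log₂(2/3) = 0.38998
H(P) = 0.52832 + 0.38998 = 0.91830 bits

log₂(2) = 1.00000 bits

D_KL(P||U) = 1.00000 - 0.91830 = 0.08170 ≈ 0.0817 bits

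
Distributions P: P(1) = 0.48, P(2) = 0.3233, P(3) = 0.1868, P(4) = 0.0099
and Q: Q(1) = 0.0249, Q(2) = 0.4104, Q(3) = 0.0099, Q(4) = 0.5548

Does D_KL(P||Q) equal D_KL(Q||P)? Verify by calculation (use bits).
D_KL(P||Q) = 2.6719 bits, D_KL(Q||P) = 3.2155 bits. No — D_KL(P||Q) ≠ D_KL(Q||P) for this pair.

D_KL(P||Q) = Σ P(x) log₂(P(x)/Q(x))

Computing term by term:
  P(1)·log₂(P(1)/Q(1)) = 0.48·log₂(0.48/0.0249) = 2.04903
  P(2)·log₂(P(2)/Q(2)) = 0.3233·log₂(0.3233/0.4104) = -0.11127
  P(3)·log₂(P(3)/Q(3)) = 0.1868·log₂(0.1868/0.0099) = 0.79164
  P(4)·log₂(P(4)/Q(4)) = 0.0099·log₂(0.0099/0.5548) = -0.05750

D_KL(P||Q) = 2.04903 - 0.11127 + 0.79164 - 0.05750 = 2.67190 ≈ 2.6719 bits

D_KL(Q||P) = Σ Q(x) log₂(Q(x)/P(x))

Computing term by term:
  Q(1)·log₂(Q(1)/P(1)) = 0.0249·log₂(0.0249/0.48) = -0.10629
  Q(2)·log₂(Q(2)/P(2)) = 0.4104·log₂(0.4104/0.3233) = 0.14124
  Q(3)·log₂(Q(3)/P(3)) = 0.0099·log₂(0.0099/0.1868) = -0.04196
  Q(4)·log₂(Q(4)/P(4)) = 0.5548·log₂(0.5548/0.0099) = 3.22250

D_KL(Q||P) = -0.10629 + 0.14124 - 0.04196 + 3.22250 = 3.21549 ≈ 3.2155 bits

These are NOT equal (difference: 0.5436 bits). KL divergence is asymmetric: D_KL(P||Q) ≠ D_KL(Q||P) in general.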